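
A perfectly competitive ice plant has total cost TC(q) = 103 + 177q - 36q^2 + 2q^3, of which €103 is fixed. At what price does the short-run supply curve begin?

€15 per unit

Short-run supply begins at min AVC. From VC = 177q - 36q^2 + 2q^3, AVC = 177 - 36q + 2q^2.
dAVC/dq = -36 + 4q = 0 gives q = 9. min AVC = 177 - 36·9 + 2·9^2 = 15.
So the shutdown price is €15.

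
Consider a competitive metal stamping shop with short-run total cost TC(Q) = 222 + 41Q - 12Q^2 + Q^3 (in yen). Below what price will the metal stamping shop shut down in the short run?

¥5 per unit

The shutdown price is the minimum of AVC. VC = 41Q - 12Q^2 + Q^3, so AVC = 41 - 12Q + Q^2.
At the minimum of AVC, MC = AVC. MC = 41 - 24Q + 3Q^2; setting MC = AVC gives 2Q^2 - 12Q = 0, so Q = 6. min AVC = 5.
So the shutdown price is ¥5.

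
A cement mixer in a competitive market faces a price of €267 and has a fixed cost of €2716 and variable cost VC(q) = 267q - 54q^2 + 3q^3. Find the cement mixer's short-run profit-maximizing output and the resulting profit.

AVC = 267 - 54q + 3q^2; min AVC = €24 at q = 9. Since P = €267 ≥ min AVC, the firm produces.
With MC = 267 - 108q + 9q^2, P = MC on the upward-sloping part at q* = 12.
TR = 267·12 = 3204. TC = 2716 + 612 = 3328. Profit = 3204 − 3328 = -€124.
By producing, the firm covers all variable cost plus €2592 of fixed cost; shutting down would lose the full €2716.

Profit = -€124 at q = 12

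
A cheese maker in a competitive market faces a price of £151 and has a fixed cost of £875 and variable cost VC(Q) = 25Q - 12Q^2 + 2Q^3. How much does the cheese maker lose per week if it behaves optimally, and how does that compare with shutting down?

AVC = 25 - 12Q + 2Q^2 has its minimum £7 at Q = 3; price £151 clears that bar, so the firm operates.
With MC = 25 - 24Q + 6Q^2, P = MC on the upward-sloping part at Q* = 7.
TR = 151·7 = 1057. TC = 875 + 273 = 1148. Profit = 1057 − 1148 = -£91.
By producing, the firm covers all variable cost plus £784 of fixed cost; shutting down would lose the full £875.

Profit = -£91 at Q = 7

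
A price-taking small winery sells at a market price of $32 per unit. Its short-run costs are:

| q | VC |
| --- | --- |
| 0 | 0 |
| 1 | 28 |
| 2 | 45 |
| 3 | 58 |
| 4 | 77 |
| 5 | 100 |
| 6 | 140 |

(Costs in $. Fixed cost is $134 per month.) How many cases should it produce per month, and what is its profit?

q = 5; profit = -$74

Profit at each row (π = 32q − TC): q=0: -134; q=1: -130; q=2: -115; q=3: -96; q=4: -83; q=5: -74; q=6: -82.
Profit is maximized at q = 5. AVC there is 100/5 = $20 ≤ P, so producing beats shutting down (which would give -$134).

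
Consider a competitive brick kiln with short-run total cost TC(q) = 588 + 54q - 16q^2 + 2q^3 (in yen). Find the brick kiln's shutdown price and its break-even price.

Shutdown price = ¥22; break-even price = ¥124

Shutdown price = min AVC. AVC = 54 - 16q + 2q^2, with vertex at q = 4 and minimum ¥22.
ATC = 588/q + 54 - 16q + 2q^2. Setting dATC/dq = −588/q^2 − 16 + 4q = 0 gives q = 7 (since 4·7^3 − 16·7^2 = 588).
min ATC = 588/7 + 54 − 16·7 + 2·7^2 = ¥124. That is the break-even price.
For ¥22 ≤ P < ¥124 the firm produces at a loss; below ¥22 it shuts down.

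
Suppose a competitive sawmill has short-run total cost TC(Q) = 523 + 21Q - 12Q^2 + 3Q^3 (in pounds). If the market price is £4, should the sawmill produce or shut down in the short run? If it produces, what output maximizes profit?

Strip out fixed cost: VC = 21Q - 12Q^2 + 3Q^3. Then AVC = 21 - 12Q + 3Q^2 and MC = 21 - 24Q + 9Q^2.
The AVC parabola has its vertex at Q = 12/6 = 2, where AVC = 21 - 12·2 + 3·2^2 = £9.
P = £4 lies below min AVC = £9; no output level covers variable cost.
The firm minimizes its loss by shutting down and losing only its fixed cost of £523.

Shut down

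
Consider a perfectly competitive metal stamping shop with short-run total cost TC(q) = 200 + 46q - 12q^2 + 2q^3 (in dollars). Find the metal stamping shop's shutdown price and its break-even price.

Shutdown price = min AVC. AVC = 46 - 12q + 2q^2, with vertex at q = 3 and minimum $28.
ATC = 200/q + 46 - 12q + 2q^2. Setting dATC/dq = −200/q^2 − 12 + 4q = 0 gives q = 5 (since 4·5^3 − 12·5^2 = 200).
min ATC = 200/5 + 46 − 12·5 + 2·5^2 = $76. That is the break-even price.
For $28 ≤ P < $76 the firm produces at a loss; below $28 it shuts down.

Shutdown price = $28; break-even price = $76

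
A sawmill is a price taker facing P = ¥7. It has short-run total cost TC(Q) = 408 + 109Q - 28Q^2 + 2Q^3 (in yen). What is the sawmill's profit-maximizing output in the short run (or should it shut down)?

Strip out fixed cost: VC = 109Q - 28Q^2 + 2Q^3. Then AVC = 109 - 28Q + 2Q^2 and MC = 109 - 56Q + 6Q^2.
AVC is minimized where dAVC/dQ = -28 + 4Q = 0, at Q = 7; min AVC = 109 - 28·7 + 2·7^2 = ¥11.
Since P = ¥7 < min AVC = ¥11, price fails to cover variable cost at any output.
The firm minimizes its loss by shutting down and losing only its fixed cost of ¥408.

Shut down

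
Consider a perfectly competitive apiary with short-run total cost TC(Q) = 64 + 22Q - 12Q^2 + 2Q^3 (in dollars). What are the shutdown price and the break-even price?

AVC = 22 - 12Q + 2Q^2; minimized at Q = 3, giving min AVC = $4. That is the shutdown price.
ATC = 64/Q + 22 - 12Q + 2Q^2. Setting dATC/dQ = −64/Q^2 − 12 + 4Q = 0 gives Q = 4 (since 4·4^3 − 12·4^2 = 64).
min ATC = 64/4 + 22 − 12·4 + 2·4^2 = $22. That is the break-even price.
For $4 ≤ P < $22 the firm produces at a loss; below $4 it shuts down.

Shutdown price = $4; break-even price = $22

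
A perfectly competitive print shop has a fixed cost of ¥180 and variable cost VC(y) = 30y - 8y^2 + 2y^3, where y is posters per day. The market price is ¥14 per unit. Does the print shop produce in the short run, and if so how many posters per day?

Shut down

Variable cost is VC = 30y - 8y^2 + 2y^3, so AVC = VC/y = 30 - 8y + 2y^2 and MC = dTC/dy = 30 - 16y + 6y^2.
AVC is minimized where dAVC/dy = -8 + 4y = 0, at y = 2; min AVC = 30 - 8·2 + 2·2^2 = ¥22.
P = ¥14 lies below min AVC = ¥22; no output level covers variable cost.
Shutting down limits the loss to fixed cost, ¥180.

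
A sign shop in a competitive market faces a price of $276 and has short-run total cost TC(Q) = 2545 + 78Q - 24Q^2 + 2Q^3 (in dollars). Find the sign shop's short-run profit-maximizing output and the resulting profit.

AVC = 78 - 24Q + 2Q^2; min AVC = $6 at Q = 6. Since P = $276 ≥ min AVC, the firm produces.
MC = 78 - 48Q + 6Q^2. Setting P = MC and taking the root on the rising branch gives Q* = 11.
TR = 276·11 = 3036. TC = 2545 + 616 = 3161. Profit = 3036 − 3161 = -$125.
By producing, the firm covers all variable cost plus $2420 of fixed cost; shutting down would lose the full $2545.

Profit = -$125 at Q = 11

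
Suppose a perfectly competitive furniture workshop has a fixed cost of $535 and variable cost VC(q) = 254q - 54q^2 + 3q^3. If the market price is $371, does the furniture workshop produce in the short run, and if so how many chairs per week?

Strip out fixed cost: VC = 254q - 54q^2 + 3q^3. Then AVC = 254 - 54q + 3q^2 and MC = 254 - 108q + 9q^2.
AVC is minimized where dAVC/dq = -54 + 6q = 0, at q = 9; min AVC = 254 - 54·9 + 3·9^2 = $11.
P = $371 exceeds min AVC = $11, so the firm stays open.
Solving P = MC: -117 - 108q + 9q^2 = 0 ⇒ q = -1 or 13. On the upward-sloping branch, q* = 13.
Check: AVC at q = 13 is $59 ≤ P, so revenue covers variable cost.
Profit = P·q − TC = 371·13 − 1302 = $3521.

Produce at q = 13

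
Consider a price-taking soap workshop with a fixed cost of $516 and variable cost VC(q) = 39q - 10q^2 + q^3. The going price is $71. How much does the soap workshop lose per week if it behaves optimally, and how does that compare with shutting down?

AVC = 39 - 10q + q^2; min AVC = $14 at q = 5. Since P = $71 ≥ min AVC, the firm produces.
MC = 39 - 20q + 3q^2. Setting P = MC and taking the root on the rising branch gives q* = 8.
TR = 71·8 = 568. TC = 516 + 184 = 700. Profit = 568 − 700 = -$132.
That loss of $132 beats the $516 the firm would lose by shutting down; producing recovers $384 of fixed cost.

Profit = -$132 at q = 8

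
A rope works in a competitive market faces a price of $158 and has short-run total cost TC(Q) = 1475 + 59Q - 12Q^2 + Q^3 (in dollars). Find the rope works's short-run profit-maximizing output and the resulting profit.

Profit = -$265 at Q = 11

AVC = 59 - 12Q + Q^2; min AVC = $23 at Q = 6. Since P = $158 ≥ min AVC, the firm produces.
MC = 59 - 24Q + 3Q^2. Setting P = MC and taking the root on the rising branch gives Q* = 11.
TR = 158·11 = 1738. TC = 1475 + 528 = 2003. Profit = 1738 − 2003 = -$265.
Shutting down would mean losing the fixed cost of $1475, so operating at a loss of $265 is better by $1210.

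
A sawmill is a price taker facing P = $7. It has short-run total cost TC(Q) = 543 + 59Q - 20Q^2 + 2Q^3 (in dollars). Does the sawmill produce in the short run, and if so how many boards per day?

Shut down

Strip out fixed cost: VC = 59Q - 20Q^2 + 2Q^3. Then AVC = 59 - 20Q + 2Q^2 and MC = 59 - 40Q + 6Q^2.
AVC is minimized where dAVC/dQ = -20 + 4Q = 0, at Q = 5; min AVC = 59 - 20·5 + 2·5^2 = $9.
Since P = $7 < min AVC = $9, price fails to cover variable cost at any output.
The firm minimizes its loss by shutting down and losing only its fixed cost of $543.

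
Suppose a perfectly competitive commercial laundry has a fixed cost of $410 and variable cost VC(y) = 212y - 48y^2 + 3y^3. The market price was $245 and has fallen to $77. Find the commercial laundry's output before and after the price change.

AVC = 212 - 48y + 3y^2, minimized at y = 8 where min AVC = $20. MC = 212 - 96y + 9y^2.
At P = $245 ≥ min AVC, set P = MC on the rising branch: y = 11.
At P = $77 ≥ min AVC, set P = MC: y = 9. The firm stays open but cuts output.

Output falls from 11 to 9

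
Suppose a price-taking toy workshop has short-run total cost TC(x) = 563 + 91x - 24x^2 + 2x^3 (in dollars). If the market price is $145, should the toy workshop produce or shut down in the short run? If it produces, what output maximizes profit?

Variable cost is VC = 91x - 24x^2 + 2x^3, so AVC = VC/x = 91 - 24x + 2x^2 and MC = dTC/dx = 91 - 48x + 6x^2.
The AVC parabola has its vertex at x = 24/4 = 6, where AVC = 91 - 24·6 + 2·6^2 = $19.
P = $145 exceeds min AVC = $19, so the firm stays open.
P = MC gives -54 - 48x + 6x^2 = 0, with roots -1 and 9. Take the larger (rising MC): x* = 9.
Check: AVC at x = 9 is $37 ≤ P, so revenue covers variable cost.
Profit = P·x − TC = 145·9 − 896 = $409.

Produce at x = 9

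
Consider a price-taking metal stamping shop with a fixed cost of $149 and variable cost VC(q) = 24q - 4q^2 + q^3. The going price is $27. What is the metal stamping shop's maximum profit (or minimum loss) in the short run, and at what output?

Profit = -$131 at q = 3

AVC = 24 - 4q + q^2; min AVC = $20 at q = 2. Since P = $27 ≥ min AVC, the firm produces.
MC = 24 - 8q + 3q^2. Setting P = MC and taking the root on the rising branch gives q* = 3.
TR = 27·3 = 81. TC = 149 + 63 = 212. Profit = 81 − 212 = -$131.
That loss of $131 beats the $149 the firm would lose by shutting down; producing recovers $18 of fixed cost.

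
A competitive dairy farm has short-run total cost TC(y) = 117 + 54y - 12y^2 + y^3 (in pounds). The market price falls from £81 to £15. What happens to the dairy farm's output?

Output falls from 9 to 0 (the firm shuts down)

MC = 54 - 24y + 3y^2; the shutdown threshold is min AVC = £18 (at y = 6).
With P = £81 above the shutdown price, P = MC gives y = 9.
At P = £15 < min AVC = £18, price no longer covers variable cost at any output, so the firm shuts down: y = 0.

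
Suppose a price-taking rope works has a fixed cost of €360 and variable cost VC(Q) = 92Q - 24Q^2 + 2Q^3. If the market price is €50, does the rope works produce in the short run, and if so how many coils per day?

Produce at Q = 7

From TC, MC = TC'(Q) = 92 - 48Q + 6Q^2 and AVC = VC/Q = 92 - 24Q + 2Q^2.
AVC is minimized where dAVC/dQ = -24 + 4Q = 0, at Q = 6; min AVC = 92 - 24·6 + 2·6^2 = €20.
Because €50 ≥ €20, revenue can cover variable cost; the firm operates.
Set P = MC: 50 = 92 - 48Q + 6Q^2 → 42 - 48Q + 6Q^2 = 0. The roots are Q = 1 and Q = 7; the profit-maximizing output is on the rising part of MC, so Q* = 7.
Check: AVC at Q = 7 is €22 ≤ P, so revenue covers variable cost.
Profit = P·Q − TC = 50·7 − 514 = -€164, a loss, but smaller than the €360 fixed cost the firm would lose by shutting down.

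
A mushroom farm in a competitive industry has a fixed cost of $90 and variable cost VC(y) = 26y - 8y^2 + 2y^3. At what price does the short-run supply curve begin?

The firm shuts down when price falls below the minimum of average variable cost. AVC = VC/y = 26 - 8y + 2y^2.
At the minimum of AVC, MC = AVC. MC = 26 - 16y + 6y^2; setting MC = AVC gives 4y^2 - 8y = 0, so y = 2. min AVC = 18.
So the shutdown price is $18.

$18 per unit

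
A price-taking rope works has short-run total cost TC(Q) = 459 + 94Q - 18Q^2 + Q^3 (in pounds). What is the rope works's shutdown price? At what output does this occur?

£13 per unit, at Q = 9

Short-run supply begins at min AVC. From VC = 94Q - 18Q^2 + Q^3, AVC = 94 - 18Q + Q^2.
dAVC/dQ = -18 + 2Q = 0 gives Q = 9. min AVC = 94 - 18·9 + 9^2 = 13.
For P < £13 the firm produces nothing.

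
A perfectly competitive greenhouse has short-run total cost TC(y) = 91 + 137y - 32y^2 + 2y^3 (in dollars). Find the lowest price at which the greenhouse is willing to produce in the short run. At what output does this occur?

$9 per unit, at y = 8

The shutdown price is the minimum of AVC. VC = 137y - 32y^2 + 2y^3, so AVC = 137 - 32y + 2y^2.
At the minimum of AVC, MC = AVC. MC = 137 - 64y + 6y^2; setting MC = AVC gives 4y^2 - 32y = 0, so y = 8. min AVC = 9.
So the shutdown price is $9.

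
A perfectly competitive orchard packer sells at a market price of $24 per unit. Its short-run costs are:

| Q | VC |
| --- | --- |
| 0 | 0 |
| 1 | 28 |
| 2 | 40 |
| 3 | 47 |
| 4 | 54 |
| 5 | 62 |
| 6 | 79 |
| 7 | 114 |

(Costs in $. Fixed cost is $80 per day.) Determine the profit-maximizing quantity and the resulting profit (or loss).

Q = 6; profit = -$15

Profit at each row (π = 24Q − TC): Q=0: -80; Q=1: -84; Q=2: -72; Q=3: -55; Q=4: -38; Q=5: -22; Q=6: -15; Q=7: -26.
Profit is maximized at Q = 6. AVC there is 79/6 = $13.17 ≤ P, so producing beats shutting down (which would give -$80).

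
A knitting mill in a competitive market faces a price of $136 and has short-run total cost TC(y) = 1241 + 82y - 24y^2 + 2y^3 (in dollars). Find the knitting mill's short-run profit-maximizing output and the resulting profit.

AVC = 82 - 24y + 2y^2; min AVC = $10 at y = 6. Since P = $136 ≥ min AVC, the firm produces.
With MC = 82 - 48y + 6y^2, P = MC on the upward-sloping part at y* = 9.
TR = 136·9 = 1224. TC = 1241 + 252 = 1493. Profit = 1224 − 1493 = -$269.
By producing, the firm covers all variable cost plus $972 of fixed cost; shutting down would lose the full $1241.

Profit = -$269 at y = 9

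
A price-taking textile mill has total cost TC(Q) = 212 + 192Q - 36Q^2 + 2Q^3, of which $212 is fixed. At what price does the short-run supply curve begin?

$30 per unit

The shutdown price is the minimum of AVC. VC = 192Q - 36Q^2 + 2Q^3, so AVC = 192 - 36Q + 2Q^2.
dAVC/dQ = -36 + 4Q = 0 gives Q = 9. min AVC = 192 - 36·9 + 2·9^2 = 30.
For P < $30 the firm produces nothing.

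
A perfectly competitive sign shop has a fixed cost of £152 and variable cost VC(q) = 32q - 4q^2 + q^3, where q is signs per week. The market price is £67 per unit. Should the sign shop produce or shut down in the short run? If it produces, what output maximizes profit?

Strip out fixed cost: VC = 32q - 4q^2 + q^3. Then AVC = 32 - 4q + q^2 and MC = 32 - 8q + 3q^2.
AVC hits its minimum where MC = AVC, at q = 2, giving min AVC = 32 - 4·2 + 2^2 = £28.
Since P = £67 ≥ min AVC = £28, price covers variable cost and the firm should produce.
Set P = MC: 67 = 32 - 8q + 3q^2 → -35 - 8q + 3q^2 = 0. The roots are q = -7/3 and q = 5; the profit-maximizing output is on the rising part of MC, so q* = 5.
Check: AVC at q = 5 is £37 ≤ P, so revenue covers variable cost.
Profit = P·q − TC = 67·5 − 337 = -£2, a loss, but smaller than the £152 fixed cost the firm would lose by shutting down.

Produce at q = 5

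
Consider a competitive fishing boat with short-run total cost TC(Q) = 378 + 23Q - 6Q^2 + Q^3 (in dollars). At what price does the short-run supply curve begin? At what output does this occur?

The firm shuts down when price falls below the minimum of average variable cost. AVC = VC/Q = 23 - 6Q + Q^2.
At the minimum of AVC, MC = AVC. MC = 23 - 12Q + 3Q^2; setting MC = AVC gives 2Q^2 - 6Q = 0, so Q = 3. min AVC = 14.
So the shutdown price is $14.

$14 per unit, at Q = 3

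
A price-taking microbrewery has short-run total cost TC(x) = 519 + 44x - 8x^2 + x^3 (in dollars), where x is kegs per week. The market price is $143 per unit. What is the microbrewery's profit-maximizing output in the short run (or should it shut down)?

Produce at x = 9

Strip out fixed cost: VC = 44x - 8x^2 + x^3. Then AVC = 44 - 8x + x^2 and MC = 44 - 16x + 3x^2.
AVC hits its minimum where MC = AVC, at x = 4, giving min AVC = 44 - 8·4 + 4^2 = $28.
Since P = $143 ≥ min AVC = $28, price covers variable cost and the firm should produce.
Solving P = MC: -99 - 16x + 3x^2 = 0 ⇒ x = -11/3 or 9. On the upward-sloping branch, x* = 9.
Check: AVC at x = 9 is $53 ≤ P, so revenue covers variable cost.
Profit = P·x − TC = 143·9 − 996 = $291.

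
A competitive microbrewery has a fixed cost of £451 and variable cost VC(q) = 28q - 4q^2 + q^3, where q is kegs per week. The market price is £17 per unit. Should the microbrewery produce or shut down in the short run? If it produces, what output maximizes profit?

Shut down

From TC, MC = TC'(q) = 28 - 8q + 3q^2 and AVC = VC/q = 28 - 4q + q^2.
AVC hits its minimum where MC = AVC, at q = 2, giving min AVC = 28 - 4·2 + 2^2 = £24.
P = £17 lies below min AVC = £24; no output level covers variable cost.
The firm minimizes its loss by shutting down and losing only its fixed cost of £451.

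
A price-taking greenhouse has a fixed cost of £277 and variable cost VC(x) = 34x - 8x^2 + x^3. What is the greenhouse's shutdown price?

The firm shuts down when price falls below the minimum of average variable cost. AVC = VC/x = 34 - 8x + x^2.
dAVC/dx = -8 + 2x = 0 gives x = 4. min AVC = 34 - 8·4 + 4^2 = 18.
For P < £18 the firm produces nothing.

£18 per unit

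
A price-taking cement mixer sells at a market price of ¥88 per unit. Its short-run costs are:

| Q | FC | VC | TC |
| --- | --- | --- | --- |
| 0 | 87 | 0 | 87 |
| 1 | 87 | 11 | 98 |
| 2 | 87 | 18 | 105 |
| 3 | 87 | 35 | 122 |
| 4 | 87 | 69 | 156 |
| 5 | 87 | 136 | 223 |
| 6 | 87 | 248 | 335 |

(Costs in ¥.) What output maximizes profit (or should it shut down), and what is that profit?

Q = 5; profit = ¥217

Compute π = P·Q − TC at each output: Q=0: -87; Q=1: -10; Q=2: 71; Q=3: 142; Q=4: 196; Q=5: 217; Q=6: 193.
Profit is maximized at Q = 5. AVC there is 136/5 = ¥27.20 ≤ P, so producing beats shutting down (which would give -¥87).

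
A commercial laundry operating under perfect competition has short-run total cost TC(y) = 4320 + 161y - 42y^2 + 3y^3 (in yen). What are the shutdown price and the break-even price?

AVC = 161 - 42y + 3y^2; minimized at y = 7, giving min AVC = ¥14. That is the shutdown price.
ATC = 4320/y + 161 - 42y + 3y^2. Setting dATC/dy = −4320/y^2 − 42 + 6y = 0 gives y = 12 (since 6·12^3 − 42·12^2 = 4320).
min ATC = 4320/12 + 161 − 42·12 + 3·12^2 = ¥449. That is the break-even price.
For ¥14 ≤ P < ¥449 the firm produces at a loss; below ¥14 it shuts down.

Shutdown price = ¥14; break-even price = ¥449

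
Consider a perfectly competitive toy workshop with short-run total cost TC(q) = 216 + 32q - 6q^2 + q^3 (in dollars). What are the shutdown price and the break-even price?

Shutdown price = $23; break-even price = $68

AVC = 32 - 6q + q^2; minimized at q = 3, giving min AVC = $23. That is the shutdown price.
ATC = 216/q + 32 - 6q + q^2. Setting dATC/dq = −216/q^2 − 6 + 2q = 0 gives q = 6 (since 2·6^3 − 6·6^2 = 216).
min ATC = 216/6 + 32 − 6·6 + 6^2 = $68. That is the break-even price.
Between these two prices the firm operates at a loss; above $68 it earns a profit.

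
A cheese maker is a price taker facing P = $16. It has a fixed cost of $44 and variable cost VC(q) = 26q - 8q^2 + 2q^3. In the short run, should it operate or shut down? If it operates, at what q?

Shut down

From TC, MC = TC'(q) = 26 - 16q + 6q^2 and AVC = VC/q = 26 - 8q + 2q^2.
The AVC parabola has its vertex at q = 8/4 = 2, where AVC = 26 - 8·2 + 2·2^2 = $18.
Since P = $16 < min AVC = $18, price fails to cover variable cost at any output.
Shutting down limits the loss to fixed cost, $44.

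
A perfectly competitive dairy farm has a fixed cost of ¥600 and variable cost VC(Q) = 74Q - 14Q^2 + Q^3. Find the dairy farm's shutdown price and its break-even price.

Shutdown price = ¥25; break-even price = ¥94

Shutdown price = min AVC. AVC = 74 - 14Q + Q^2, with vertex at Q = 7 and minimum ¥25.
ATC = 600/Q + 74 - 14Q + Q^2. Setting dATC/dQ = −600/Q^2 − 14 + 2Q = 0 gives Q = 10 (since 2·10^3 − 14·10^2 = 600).
min ATC = 600/10 + 74 − 14·10 + 10^2 = ¥94. That is the break-even price.
Between these two prices the firm operates at a loss; above ¥94 it earns a profit.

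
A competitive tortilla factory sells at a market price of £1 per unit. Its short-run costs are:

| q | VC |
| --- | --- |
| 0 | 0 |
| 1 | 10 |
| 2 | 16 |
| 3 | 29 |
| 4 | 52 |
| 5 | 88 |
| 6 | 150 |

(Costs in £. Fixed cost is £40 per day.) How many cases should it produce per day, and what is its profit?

q = 0 (shut down); profit = -£40

Compute π = P·q − TC at each output: q=0: -40; q=1: -49; q=2: -54; q=3: -66; q=4: -88; q=5: -123; q=6: -184.
Profit is highest at q = 0. Equivalently, the lowest AVC in the table is 16/2 ≈ £8 at q = 2, and P = £1 falls below it — price never covers variable cost, so the firm shuts down and loses only its fixed cost.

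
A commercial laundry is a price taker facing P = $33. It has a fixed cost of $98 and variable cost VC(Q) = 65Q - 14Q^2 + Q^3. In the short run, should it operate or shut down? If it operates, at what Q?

Produce at Q = 8

Strip out fixed cost: VC = 65Q - 14Q^2 + Q^3. Then AVC = 65 - 14Q + Q^2 and MC = 65 - 28Q + 3Q^2.
AVC is minimized where dAVC/dQ = -14 + 2Q = 0, at Q = 7; min AVC = 65 - 14·7 + 7^2 = $16.
Because $33 ≥ $16, revenue can cover variable cost; the firm operates.
Set P = MC: 33 = 65 - 28Q + 3Q^2 → 32 - 28Q + 3Q^2 = 0. The roots are Q = 4/3 and Q = 8; the profit-maximizing output is on the rising part of MC, so Q* = 8.
Check: AVC at Q = 8 is $17 ≤ P, so revenue covers variable cost.
Profit = P·Q − TC = 33·8 − 234 = $30.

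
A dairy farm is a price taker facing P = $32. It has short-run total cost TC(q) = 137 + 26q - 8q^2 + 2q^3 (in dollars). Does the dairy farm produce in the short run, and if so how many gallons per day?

Strip out fixed cost: VC = 26q - 8q^2 + 2q^3. Then AVC = 26 - 8q + 2q^2 and MC = 26 - 16q + 6q^2.
AVC hits its minimum where MC = AVC, at q = 2, giving min AVC = 26 - 8·2 + 2·2^2 = $18.
P = $32 exceeds min AVC = $18, so the firm stays open.
Set P = MC: 32 = 26 - 16q + 6q^2 → -6 - 16q + 6q^2 = 0. The roots are q = -1/3 and q = 3; the profit-maximizing output is on the rising part of MC, so q* = 3.
Check: AVC at q = 3 is $20 ≤ P, so revenue covers variable cost.
Profit = P·q − TC = 32·3 − 197 = -$101, a loss, but smaller than the $137 fixed cost the firm would lose by shutting down.

Produce at q = 3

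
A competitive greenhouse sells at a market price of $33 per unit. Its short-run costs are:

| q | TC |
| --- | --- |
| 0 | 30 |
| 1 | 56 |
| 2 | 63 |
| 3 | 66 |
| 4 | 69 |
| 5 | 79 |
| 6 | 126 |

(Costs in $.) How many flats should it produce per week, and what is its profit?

q = 5; profit = $86

Profit at each row (π = 33q − TC): q=0: -30; q=1: -23; q=2: 3; q=3: 33; q=4: 63; q=5: 86; q=6: 72.
Profit is maximized at q = 5. AVC there is 49/5 = $9.80 ≤ P, so producing beats shutting down (which would give -$30).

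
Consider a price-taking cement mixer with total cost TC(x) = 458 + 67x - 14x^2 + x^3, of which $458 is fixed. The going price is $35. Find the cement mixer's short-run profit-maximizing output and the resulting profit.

AVC = 67 - 14x + x^2; min AVC = $18 at x = 7. Since P = $35 ≥ min AVC, the firm produces.
With MC = 67 - 28x + 3x^2, P = MC on the upward-sloping part at x* = 8.
TR = 35·8 = 280. TC = 458 + 152 = 610. Profit = 280 − 610 = -$330.
Shutting down would mean losing the fixed cost of $458, so operating at a loss of $330 is better by $128.

Profit = -$330 at x = 8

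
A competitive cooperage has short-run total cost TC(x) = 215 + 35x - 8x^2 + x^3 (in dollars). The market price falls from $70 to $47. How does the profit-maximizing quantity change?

Output falls from 7 to 6

MC = 35 - 16x + 3x^2; the shutdown threshold is min AVC = $19 (at x = 4).
At P = $70 ≥ min AVC, set P = MC on the rising branch: x = 7.
At P = $47 ≥ min AVC, set P = MC: x = 6. The firm stays open but cuts output.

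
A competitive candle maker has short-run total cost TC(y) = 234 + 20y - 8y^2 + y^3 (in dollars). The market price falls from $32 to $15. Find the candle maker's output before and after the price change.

MC = 20 - 16y + 3y^2; the shutdown threshold is min AVC = $4 (at y = 4).
At P = $32 ≥ min AVC, set P = MC on the rising branch: y = 6.
At P = $15 ≥ min AVC, set P = MC: y = 5. The firm stays open but cuts output.

Output falls from 6 to 5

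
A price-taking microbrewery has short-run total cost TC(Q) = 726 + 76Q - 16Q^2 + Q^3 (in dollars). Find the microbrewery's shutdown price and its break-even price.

Shutdown price = $12; break-even price = $87

Shutdown price = min AVC. AVC = 76 - 16Q + Q^2, with vertex at Q = 8 and minimum $12.
ATC = 726/Q + 76 - 16Q + Q^2. Setting dATC/dQ = −726/Q^2 − 16 + 2Q = 0 gives Q = 11 (since 2·11^3 − 16·11^2 = 726).
min ATC = 726/11 + 76 − 16·11 + 11^2 = $87. That is the break-even price.
Between these two prices the firm operates at a loss; above $87 it earns a profit.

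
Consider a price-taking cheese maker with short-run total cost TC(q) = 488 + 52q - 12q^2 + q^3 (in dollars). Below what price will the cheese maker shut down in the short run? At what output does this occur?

The shutdown price is the minimum of AVC. VC = 52q - 12q^2 + q^3, so AVC = 52 - 12q + q^2.
dAVC/dq = -12 + 2q = 0 gives q = 6. min AVC = 52 - 12·6 + 6^2 = 16.
The firm shuts down for any P below $16.

$16 per unit, at q = 6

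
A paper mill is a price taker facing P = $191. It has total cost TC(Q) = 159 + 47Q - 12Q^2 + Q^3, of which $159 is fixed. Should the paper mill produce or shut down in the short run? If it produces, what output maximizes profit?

From TC, MC = TC'(Q) = 47 - 24Q + 3Q^2 and AVC = VC/Q = 47 - 12Q + Q^2.
The AVC parabola has its vertex at Q = 12/2 = 6, where AVC = 47 - 12·6 + 6^2 = $11.
Since P = $191 ≥ min AVC = $11, price covers variable cost and the firm should produce.
P = MC gives -144 - 24Q + 3Q^2 = 0, with roots -4 and 12. Take the larger (rising MC): Q* = 12.
Check: AVC at Q = 12 is $47 ≤ P, so revenue covers variable cost.
Profit = P·Q − TC = 191·12 − 723 = $1569.

Produce at Q = 12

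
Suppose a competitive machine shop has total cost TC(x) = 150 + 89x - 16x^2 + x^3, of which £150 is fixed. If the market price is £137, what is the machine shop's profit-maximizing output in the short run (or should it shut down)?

Variable cost is VC = 89x - 16x^2 + x^3, so AVC = VC/x = 89 - 16x + x^2 and MC = dTC/dx = 89 - 32x + 3x^2.
AVC is minimized where dAVC/dx = -16 + 2x = 0, at x = 8; min AVC = 89 - 16·8 + 8^2 = £25.
P = £137 exceeds min AVC = £25, so the firm stays open.
Set P = MC: 137 = 89 - 32x + 3x^2 → -48 - 32x + 3x^2 = 0. The roots are x = -4/3 and x = 12; the profit-maximizing output is on the rising part of MC, so x* = 12.
Check: AVC at x = 12 is £41 ≤ P, so revenue covers variable cost.
Profit = P·x − TC = 137·12 − 642 = £1002.

Produce at x = 12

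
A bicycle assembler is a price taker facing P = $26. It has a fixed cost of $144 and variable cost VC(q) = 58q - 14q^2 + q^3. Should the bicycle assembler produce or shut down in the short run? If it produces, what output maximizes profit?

Produce at q = 8

Strip out fixed cost: VC = 58q - 14q^2 + q^3. Then AVC = 58 - 14q + q^2 and MC = 58 - 28q + 3q^2.
AVC is minimized where dAVC/dq = -14 + 2q = 0, at q = 7; min AVC = 58 - 14·7 + 7^2 = $9.
Since P = $26 ≥ min AVC = $9, price covers variable cost and the firm should produce.
P = MC gives 32 - 28q + 3q^2 = 0, with roots 4/3 and 8. Take the larger (rising MC): q* = 8.
Check: AVC at q = 8 is $10 ≤ P, so revenue covers variable cost.
Profit = P·q − TC = 26·8 − 224 = -$16, a loss, but smaller than the $144 fixed cost the firm would lose by shutting down.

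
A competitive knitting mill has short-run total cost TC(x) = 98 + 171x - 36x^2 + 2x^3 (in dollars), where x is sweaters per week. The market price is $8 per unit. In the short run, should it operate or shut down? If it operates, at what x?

Shut down

From TC, MC = TC'(x) = 171 - 72x + 6x^2 and AVC = VC/x = 171 - 36x + 2x^2.
The AVC parabola has its vertex at x = 36/4 = 9, where AVC = 171 - 36·9 + 2·9^2 = $9.
P = $8 lies below min AVC = $9; no output level covers variable cost.
The firm minimizes its loss by shutting down and losing only its fixed cost of $98.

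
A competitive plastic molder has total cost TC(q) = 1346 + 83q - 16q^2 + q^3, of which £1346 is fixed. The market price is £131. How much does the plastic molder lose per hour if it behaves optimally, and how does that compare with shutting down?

Profit = -£194 at q = 12

AVC = 83 - 16q + q^2; min AVC = £19 at q = 8. Since P = £131 ≥ min AVC, the firm produces.
With MC = 83 - 32q + 3q^2, P = MC on the upward-sloping part at q* = 12.
TR = 131·12 = 1572. TC = 1346 + 420 = 1766. Profit = 1572 − 1766 = -£194.
That loss of £194 beats the £1346 the firm would lose by shutting down; producing recovers £1152 of fixed cost.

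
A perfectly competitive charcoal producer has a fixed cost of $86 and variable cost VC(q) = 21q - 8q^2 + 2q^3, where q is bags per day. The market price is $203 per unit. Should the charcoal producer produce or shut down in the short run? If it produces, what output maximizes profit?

Produce at q = 7

Strip out fixed cost: VC = 21q - 8q^2 + 2q^3. Then AVC = 21 - 8q + 2q^2 and MC = 21 - 16q + 6q^2.
AVC is minimized where dAVC/dq = -8 + 4q = 0, at q = 2; min AVC = 21 - 8·2 + 2·2^2 = $13.
Since P = $203 ≥ min AVC = $13, price covers variable cost and the firm should produce.
Solving P = MC: -182 - 16q + 6q^2 = 0 ⇒ q = -13/3 or 7. On the upward-sloping branch, q* = 7.
Check: AVC at q = 7 is $63 ≤ P, so revenue covers variable cost.
Profit = P·q − TC = 203·7 − 527 = $894.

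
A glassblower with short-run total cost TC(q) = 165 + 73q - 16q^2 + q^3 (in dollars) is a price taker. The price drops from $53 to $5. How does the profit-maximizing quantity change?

Output falls from 10 to 0 (the firm shuts down)

AVC = 73 - 16q + q^2, minimized at q = 8 where min AVC = $9. MC = 73 - 32q + 3q^2.
With P = $53 above the shutdown price, P = MC gives q = 10.
At P = $5 < min AVC = $9, price no longer covers variable cost at any output, so the firm shuts down: q = 0.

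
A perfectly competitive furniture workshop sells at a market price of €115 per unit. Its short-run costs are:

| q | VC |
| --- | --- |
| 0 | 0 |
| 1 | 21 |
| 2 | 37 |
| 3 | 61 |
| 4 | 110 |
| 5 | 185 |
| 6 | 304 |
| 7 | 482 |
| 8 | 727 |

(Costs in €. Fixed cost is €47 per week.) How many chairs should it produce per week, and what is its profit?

q = 5; profit = €343

Tabulate TR − TC: q=0: -47; q=1: 47; q=2: 146; q=3: 237; q=4: 303; q=5: 343; q=6: 339; q=7: 276; q=8: 146.
Profit is maximized at q = 5. AVC there is 185/5 = €37 ≤ P, so producing beats shutting down (which would give -€47).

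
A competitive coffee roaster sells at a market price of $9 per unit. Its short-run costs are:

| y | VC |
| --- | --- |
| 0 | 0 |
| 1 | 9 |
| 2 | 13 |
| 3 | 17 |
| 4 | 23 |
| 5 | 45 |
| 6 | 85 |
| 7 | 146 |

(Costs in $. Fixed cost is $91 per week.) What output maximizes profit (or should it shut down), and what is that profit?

y = 4; profit = -$78

Compute π = P·y − TC at each output: y=0: -91; y=1: -91; y=2: -86; y=3: -81; y=4: -78; y=5: -91; y=6: -122; y=7: -174.
Profit is maximized at y = 4. AVC there is 23/4 = $5.75 ≤ P, so producing beats shutting down (which would give -$91).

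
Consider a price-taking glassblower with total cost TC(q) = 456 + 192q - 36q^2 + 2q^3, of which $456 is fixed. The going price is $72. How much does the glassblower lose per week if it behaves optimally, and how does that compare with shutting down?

AVC = 192 - 36q + 2q^2; min AVC = $30 at q = 9. Since P = $72 ≥ min AVC, the firm produces.
With MC = 192 - 72q + 6q^2, P = MC on the upward-sloping part at q* = 10.
TR = 72·10 = 720. TC = 456 + 320 = 776. Profit = 720 − 776 = -$56.
Shutting down would mean losing the fixed cost of $456, so operating at a loss of $56 is better by $400.

Profit = -$56 at q = 10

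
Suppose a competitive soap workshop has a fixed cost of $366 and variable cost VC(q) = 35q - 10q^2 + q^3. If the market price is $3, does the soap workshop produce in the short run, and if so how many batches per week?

Shut down

Variable cost is VC = 35q - 10q^2 + q^3, so AVC = VC/q = 35 - 10q + q^2 and MC = dTC/dq = 35 - 20q + 3q^2.
AVC hits its minimum where MC = AVC, at q = 5, giving min AVC = 35 - 10·5 + 5^2 = $10.
With P < min AVC ($3 < $10), every unit sold adds to the loss.
Best response: produce nothing and absorb the $366 fixed cost.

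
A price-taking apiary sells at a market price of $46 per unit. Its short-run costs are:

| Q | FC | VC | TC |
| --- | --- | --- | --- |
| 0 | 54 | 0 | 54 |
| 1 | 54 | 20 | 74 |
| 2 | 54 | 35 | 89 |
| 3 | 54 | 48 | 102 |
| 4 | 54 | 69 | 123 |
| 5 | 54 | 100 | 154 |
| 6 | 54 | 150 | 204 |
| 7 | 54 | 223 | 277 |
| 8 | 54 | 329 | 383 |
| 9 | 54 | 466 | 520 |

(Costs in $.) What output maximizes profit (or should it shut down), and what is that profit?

Q = 5; profit = $76

Profit at each row (π = 46Q − TC): Q=0: -54; Q=1: -28; Q=2: 3; Q=3: 36; Q=4: 61; Q=5: 76; Q=6: 72; Q=7: 45; Q=8: -15; Q=9: -106.
Profit is maximized at Q = 5. AVC there is 100/5 = $20 ≤ P, so producing beats shutting down (which would give -$54).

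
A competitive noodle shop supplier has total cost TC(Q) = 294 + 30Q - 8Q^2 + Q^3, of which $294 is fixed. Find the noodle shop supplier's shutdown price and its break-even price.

AVC = 30 - 8Q + Q^2; minimized at Q = 4, giving min AVC = $14. That is the shutdown price.
ATC = 294/Q + 30 - 8Q + Q^2. Setting dATC/dQ = −294/Q^2 − 8 + 2Q = 0 gives Q = 7 (since 2·7^3 − 8·7^2 = 294).
min ATC = 294/7 + 30 − 8·7 + 7^2 = $65. That is the break-even price.
Between these two prices the firm operates at a loss; above $65 it earns a profit.

Shutdown price = $14; break-even price = $65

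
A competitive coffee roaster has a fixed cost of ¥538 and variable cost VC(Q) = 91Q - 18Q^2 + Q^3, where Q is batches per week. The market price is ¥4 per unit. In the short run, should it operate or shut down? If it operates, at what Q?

Strip out fixed cost: VC = 91Q - 18Q^2 + Q^3. Then AVC = 91 - 18Q + Q^2 and MC = 91 - 36Q + 3Q^2.
AVC is minimized where dAVC/dQ = -18 + 2Q = 0, at Q = 9; min AVC = 91 - 18·9 + 9^2 = ¥10.
With P < min AVC (¥4 < ¥10), every unit sold adds to the loss.
Best response: produce nothing and absorb the ¥538 fixed cost.

Shut down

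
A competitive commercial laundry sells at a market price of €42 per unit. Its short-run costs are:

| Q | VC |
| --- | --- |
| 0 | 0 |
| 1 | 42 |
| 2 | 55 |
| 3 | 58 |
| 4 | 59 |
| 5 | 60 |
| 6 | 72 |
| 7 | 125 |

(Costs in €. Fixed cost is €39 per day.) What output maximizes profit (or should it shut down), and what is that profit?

Q = 6; profit = €141

Tabulate TR − TC: Q=0: -39; Q=1: -39; Q=2: -10; Q=3: 29; Q=4: 70; Q=5: 111; Q=6: 141; Q=7: 130.
Profit is maximized at Q = 6. AVC there is 72/6 = €12 ≤ P, so producing beats shutting down (which would give -€39).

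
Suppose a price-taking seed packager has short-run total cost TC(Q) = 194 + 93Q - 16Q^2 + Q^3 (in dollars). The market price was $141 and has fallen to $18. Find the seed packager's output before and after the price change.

Output falls from 12 to 0 (the firm shuts down)

MC = 93 - 32Q + 3Q^2; the shutdown threshold is min AVC = $29 (at Q = 8).
With P = $141 above the shutdown price, P = MC gives Q = 12.
At P = $18 < min AVC = $29, price no longer covers variable cost at any output, so the firm shuts down: Q = 0.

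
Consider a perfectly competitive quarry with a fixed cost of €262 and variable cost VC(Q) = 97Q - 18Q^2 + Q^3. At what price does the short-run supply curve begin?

The firm shuts down when price falls below the minimum of average variable cost. AVC = VC/Q = 97 - 18Q + Q^2.
dAVC/dQ = -18 + 2Q = 0 gives Q = 9. min AVC = 97 - 18·9 + 9^2 = 16.
The firm shuts down for any P below €16.

€16 per unit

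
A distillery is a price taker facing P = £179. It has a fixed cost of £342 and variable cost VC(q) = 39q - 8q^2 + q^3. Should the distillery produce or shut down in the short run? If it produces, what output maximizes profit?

Produce at q = 10

Variable cost is VC = 39q - 8q^2 + q^3, so AVC = VC/q = 39 - 8q + q^2 and MC = dTC/dq = 39 - 16q + 3q^2.
The AVC parabola has its vertex at q = 8/2 = 4, where AVC = 39 - 8·4 + 4^2 = £23.
Since P = £179 ≥ min AVC = £23, price covers variable cost and the firm should produce.
Solving P = MC: -140 - 16q + 3q^2 = 0 ⇒ q = -14/3 or 10. On the upward-sloping branch, q* = 10.
Check: AVC at q = 10 is £59 ≤ P, so revenue covers variable cost.
Profit = P·q − TC = 179·10 − 932 = £858.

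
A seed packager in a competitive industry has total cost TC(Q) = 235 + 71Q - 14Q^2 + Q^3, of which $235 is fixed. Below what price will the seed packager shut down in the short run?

The firm shuts down when price falls below the minimum of average variable cost. AVC = VC/Q = 71 - 14Q + Q^2.
At the minimum of AVC, MC = AVC. MC = 71 - 28Q + 3Q^2; setting MC = AVC gives 2Q^2 - 14Q = 0, so Q = 7. min AVC = 22.
For P < $22 the firm produces nothing.

$22 per unit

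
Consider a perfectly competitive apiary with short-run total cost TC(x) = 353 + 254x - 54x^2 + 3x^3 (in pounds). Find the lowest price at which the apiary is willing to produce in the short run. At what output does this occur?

The shutdown price is the minimum of AVC. VC = 254x - 54x^2 + 3x^3, so AVC = 254 - 54x + 3x^2.
dAVC/dx = -54 + 6x = 0 gives x = 9. min AVC = 254 - 54·9 + 3·9^2 = 11.
The firm shuts down for any P below £11.

£11 per unit, at x = 9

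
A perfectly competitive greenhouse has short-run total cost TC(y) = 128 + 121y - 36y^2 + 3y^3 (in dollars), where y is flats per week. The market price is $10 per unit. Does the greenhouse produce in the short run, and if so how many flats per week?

Strip out fixed cost: VC = 121y - 36y^2 + 3y^3. Then AVC = 121 - 36y + 3y^2 and MC = 121 - 72y + 9y^2.
AVC hits its minimum where MC = AVC, at y = 6, giving min AVC = 121 - 36·6 + 3·6^2 = $13.
P = $10 lies below min AVC = $13; no output level covers variable cost.
Shutting down limits the loss to fixed cost, $128.

Shut down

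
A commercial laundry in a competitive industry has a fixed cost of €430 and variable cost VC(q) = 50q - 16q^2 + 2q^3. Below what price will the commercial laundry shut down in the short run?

The shutdown price is the minimum of AVC. VC = 50q - 16q^2 + 2q^3, so AVC = 50 - 16q + 2q^2.
At the minimum of AVC, MC = AVC. MC = 50 - 32q + 6q^2; setting MC = AVC gives 4q^2 - 16q = 0, so q = 4. min AVC = 18.
So the shutdown price is €18.

€18 per unit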